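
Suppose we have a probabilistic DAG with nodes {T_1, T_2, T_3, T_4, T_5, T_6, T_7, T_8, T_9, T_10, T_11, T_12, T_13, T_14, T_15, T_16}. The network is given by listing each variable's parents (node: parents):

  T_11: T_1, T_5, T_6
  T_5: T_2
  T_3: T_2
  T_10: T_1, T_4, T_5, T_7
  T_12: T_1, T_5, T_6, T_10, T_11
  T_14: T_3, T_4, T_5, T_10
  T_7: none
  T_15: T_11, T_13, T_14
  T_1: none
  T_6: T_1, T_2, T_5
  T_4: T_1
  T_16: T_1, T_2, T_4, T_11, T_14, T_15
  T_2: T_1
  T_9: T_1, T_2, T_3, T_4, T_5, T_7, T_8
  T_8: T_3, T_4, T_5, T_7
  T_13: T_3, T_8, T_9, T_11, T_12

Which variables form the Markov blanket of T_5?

The Markov blanket of a node is its parents, its children, and the other parents of its children.
Parents of T_5: T_2.
Children of T_5: T_6, T_8, T_9, T_10, T_11, T_12, T_14.
For each child, the remaining parents (spouses of T_5):
  T_6: T_1, T_2
  T_8: T_3, T_4, T_7
  T_9: T_1, T_2, T_3, T_4, T_7, T_8
  T_10: T_1, T_4, T_7
  T_11: T_1, T_6
  T_12: T_1, T_6, T_10, T_11
  T_14: T_3, T_4, T_10
Union: {T_2} ∪ {T_6, T_8, T_9, T_10, T_11, T_12, T_14} ∪ {T_1, T_2, T_3, T_4, T_6, T_7, T_8, T_10, T_11} = {T_1, T_2, T_3, T_4, T_6, T_7, T_8, T_9, T_10, T_11, T_12, T_14}.

{T_1, T_2, T_3, T_4, T_6, T_7, T_8, T_9, T_10, T_11, T_12, T_14}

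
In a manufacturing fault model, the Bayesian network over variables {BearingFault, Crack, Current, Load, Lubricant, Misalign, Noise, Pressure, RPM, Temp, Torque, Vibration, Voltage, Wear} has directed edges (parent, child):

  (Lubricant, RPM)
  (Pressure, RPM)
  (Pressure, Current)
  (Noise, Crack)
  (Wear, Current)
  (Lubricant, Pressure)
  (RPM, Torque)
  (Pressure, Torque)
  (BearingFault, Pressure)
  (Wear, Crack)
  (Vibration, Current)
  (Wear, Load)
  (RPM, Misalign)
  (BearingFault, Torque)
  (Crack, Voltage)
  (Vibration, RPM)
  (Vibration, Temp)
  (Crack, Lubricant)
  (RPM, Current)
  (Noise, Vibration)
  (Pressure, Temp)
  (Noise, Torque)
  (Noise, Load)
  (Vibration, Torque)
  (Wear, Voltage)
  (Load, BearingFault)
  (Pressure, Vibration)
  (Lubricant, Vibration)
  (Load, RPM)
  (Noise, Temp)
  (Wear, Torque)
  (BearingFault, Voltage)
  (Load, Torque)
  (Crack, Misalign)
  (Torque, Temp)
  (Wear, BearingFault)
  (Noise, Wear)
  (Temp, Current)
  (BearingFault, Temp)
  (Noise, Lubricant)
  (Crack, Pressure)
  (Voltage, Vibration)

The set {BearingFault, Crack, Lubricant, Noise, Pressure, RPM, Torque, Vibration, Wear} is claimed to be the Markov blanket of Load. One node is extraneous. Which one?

Crack

The Markov blanket of a node is its parents, its children, and the other parents of its children.
Load's parents: Noise, Wear.
Ch(Load) = {BearingFault, RPM, Torque}.
Parents of each child, excluding Load:
  BearingFault: Wear
  RPM: Lubricant, Pressure, Vibration
  Torque: BearingFault, Noise, Pressure, RPM, Vibration, Wear
MB(Load) = {BearingFault, Lubricant, Noise, Pressure, RPM, Torque, Vibration, Wear}.
Crack is neither a parent, child, nor co-parent of Load, so it does not belong.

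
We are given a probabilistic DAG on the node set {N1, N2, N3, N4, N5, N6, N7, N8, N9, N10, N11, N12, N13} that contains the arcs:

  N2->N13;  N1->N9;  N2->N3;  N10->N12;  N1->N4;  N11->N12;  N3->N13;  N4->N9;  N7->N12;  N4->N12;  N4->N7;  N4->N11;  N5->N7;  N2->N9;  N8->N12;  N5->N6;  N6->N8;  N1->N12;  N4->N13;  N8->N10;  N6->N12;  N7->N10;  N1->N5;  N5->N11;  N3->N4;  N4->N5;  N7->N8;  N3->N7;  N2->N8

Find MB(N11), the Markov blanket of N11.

By definition, MB(N11) is built from N11's parents, N11's children, and the co-parents of N11.
Children of N11: N12.
Parents of N11: N4, N5.
Other parents of N11's children:
  N12's other parents are N1, N4, N6, N7, N8, N10.
Union: {N4, N5} ∪ {N12} ∪ {N1, N4, N6, N7, N8, N10} = {N1, N4, N5, N6, N7, N8, N10, N12}.

{N1, N4, N5, N6, N7, N8, N10, N12}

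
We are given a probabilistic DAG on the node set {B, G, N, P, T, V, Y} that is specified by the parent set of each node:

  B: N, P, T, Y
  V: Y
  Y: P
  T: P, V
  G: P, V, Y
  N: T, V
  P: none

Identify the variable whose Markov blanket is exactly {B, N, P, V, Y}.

T

The target node must have every member of {B, N, P, V, Y} as a parent, child, or co-parent, and no others.
Parents of T: P, V; children: B, N; co-parents: N, P, V, Y.
These exactly cover the given set, so the node is T.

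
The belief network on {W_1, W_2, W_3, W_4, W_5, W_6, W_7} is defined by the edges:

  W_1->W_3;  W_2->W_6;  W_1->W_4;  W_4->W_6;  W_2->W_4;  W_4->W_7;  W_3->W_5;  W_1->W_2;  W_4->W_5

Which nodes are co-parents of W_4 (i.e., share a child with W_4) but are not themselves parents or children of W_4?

Children of W_4: W_5, W_6, W_7.
  parents(W_5) \ {W_4} = {W_3}.
  W_6 also has parent W_2.
  W_7: no additional parents.
Excluding nodes already adjacent to W_4 (W_1, W_2, W_5, W_6, W_7), the co-parent-only contribution is {W_3}.

{W_3}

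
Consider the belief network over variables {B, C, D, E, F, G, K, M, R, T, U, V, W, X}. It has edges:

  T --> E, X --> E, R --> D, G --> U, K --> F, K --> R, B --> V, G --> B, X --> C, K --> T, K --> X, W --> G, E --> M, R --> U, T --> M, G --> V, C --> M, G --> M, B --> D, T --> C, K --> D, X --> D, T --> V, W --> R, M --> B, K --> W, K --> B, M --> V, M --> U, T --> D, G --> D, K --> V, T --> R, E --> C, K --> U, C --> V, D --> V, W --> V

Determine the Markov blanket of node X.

{B, C, D, E, G, K, R, T}

By definition, MB(X) is built from X's parents, X's children, and the co-parents of X.
X's parents: K.
Ch(X) = {C, D, E}.
For each child, the remaining parents (spouses of X):
  E also has parent T.
  C's other parents are E, T.
  D's other parents are B, G, K, R, T.
MB(X) = {B, C, D, E, G, K, R, T}.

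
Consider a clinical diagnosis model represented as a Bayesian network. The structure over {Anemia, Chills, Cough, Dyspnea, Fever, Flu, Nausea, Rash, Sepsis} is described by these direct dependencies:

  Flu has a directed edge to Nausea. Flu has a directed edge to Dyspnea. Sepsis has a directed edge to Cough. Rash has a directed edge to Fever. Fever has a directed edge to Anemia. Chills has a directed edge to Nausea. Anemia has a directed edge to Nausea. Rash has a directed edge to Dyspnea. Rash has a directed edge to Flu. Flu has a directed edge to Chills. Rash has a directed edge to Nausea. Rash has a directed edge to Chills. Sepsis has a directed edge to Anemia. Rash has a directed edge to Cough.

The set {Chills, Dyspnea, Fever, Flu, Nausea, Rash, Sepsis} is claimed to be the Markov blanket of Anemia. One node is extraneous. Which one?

Dyspnea

Recall MB(v) = parents ∪ children ∪ spouses, where spouses are the other parents of v's children.
Anemia has child Nausea.
Pa(Anemia) = {Fever, Sepsis}.
Other parents of Anemia's children:
  Nausea also has parents Chills, Flu, Rash.
MB(Anemia) = {Chills, Fever, Flu, Nausea, Rash, Sepsis}.
Dyspnea is neither a parent, child, nor co-parent of Anemia, so it does not belong.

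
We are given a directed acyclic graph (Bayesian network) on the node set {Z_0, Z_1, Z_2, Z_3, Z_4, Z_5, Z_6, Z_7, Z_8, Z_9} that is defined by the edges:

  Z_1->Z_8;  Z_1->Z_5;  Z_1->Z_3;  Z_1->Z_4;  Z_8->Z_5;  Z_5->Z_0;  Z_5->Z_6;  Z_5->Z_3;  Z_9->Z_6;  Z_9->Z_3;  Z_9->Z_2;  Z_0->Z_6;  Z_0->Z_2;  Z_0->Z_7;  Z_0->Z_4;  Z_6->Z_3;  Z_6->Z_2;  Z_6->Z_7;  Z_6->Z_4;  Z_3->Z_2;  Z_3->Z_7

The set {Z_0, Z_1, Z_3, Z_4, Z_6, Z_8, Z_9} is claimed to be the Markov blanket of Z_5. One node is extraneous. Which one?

Z_4

By definition, MB(Z_5) is built from Z_5's parents, Z_5's children, and the co-parents of Z_5.
Pa(Z_5) = {Z_1, Z_8}.
Z_5 has children Z_0, Z_3, Z_6.
Co-parents of Z_5 (other parents of its children):
  Z_0: no additional parents.
  Z_6's other parents are Z_0, Z_9.
  parents(Z_3) \ {Z_5} = {Z_1, Z_6, Z_9}.
MB(Z_5) = {Z_0, Z_1, Z_3, Z_6, Z_8, Z_9}.
Z_4 is neither a parent, child, nor co-parent of Z_5, so it does not belong.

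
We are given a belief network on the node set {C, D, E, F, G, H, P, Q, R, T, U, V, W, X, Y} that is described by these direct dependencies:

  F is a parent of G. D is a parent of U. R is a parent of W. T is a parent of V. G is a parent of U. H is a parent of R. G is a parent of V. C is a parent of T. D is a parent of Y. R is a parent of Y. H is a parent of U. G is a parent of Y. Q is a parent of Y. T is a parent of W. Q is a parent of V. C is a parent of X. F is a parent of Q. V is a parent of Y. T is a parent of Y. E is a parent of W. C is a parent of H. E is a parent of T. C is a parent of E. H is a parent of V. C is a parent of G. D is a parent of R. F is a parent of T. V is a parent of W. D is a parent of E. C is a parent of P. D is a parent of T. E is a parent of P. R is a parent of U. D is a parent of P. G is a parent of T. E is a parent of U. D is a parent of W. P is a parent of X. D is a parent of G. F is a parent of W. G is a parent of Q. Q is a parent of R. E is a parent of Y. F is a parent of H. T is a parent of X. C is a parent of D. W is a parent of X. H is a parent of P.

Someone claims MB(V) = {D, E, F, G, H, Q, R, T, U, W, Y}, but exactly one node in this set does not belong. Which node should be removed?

The Markov blanket of a node is its parents, its children, and the other parents of its children.
Ch(V) = {W, Y}.
Pa(V) = {G, H, Q, T}.
For each child, the remaining parents (spouses of V):
  W: D, E, F, R, T
  Y: D, E, G, Q, R, T
MB(V) = {D, E, F, G, H, Q, R, T, W, Y}.
U is neither a parent, child, nor co-parent of V, so it does not belong.

U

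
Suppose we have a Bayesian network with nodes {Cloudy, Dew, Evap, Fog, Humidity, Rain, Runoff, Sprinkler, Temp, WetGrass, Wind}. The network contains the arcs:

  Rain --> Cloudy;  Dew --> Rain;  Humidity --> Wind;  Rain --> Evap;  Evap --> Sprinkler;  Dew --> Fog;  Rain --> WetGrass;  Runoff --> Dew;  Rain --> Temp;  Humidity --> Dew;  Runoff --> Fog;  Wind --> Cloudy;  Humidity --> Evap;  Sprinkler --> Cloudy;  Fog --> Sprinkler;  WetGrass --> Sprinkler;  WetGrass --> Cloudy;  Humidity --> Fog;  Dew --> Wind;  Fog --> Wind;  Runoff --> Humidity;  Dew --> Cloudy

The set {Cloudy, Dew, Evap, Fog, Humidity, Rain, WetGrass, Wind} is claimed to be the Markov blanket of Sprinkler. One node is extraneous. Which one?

The Markov blanket of a node is its parents, its children, and the other parents of its children.
Sprinkler's parents: Evap, Fog, WetGrass.
Sprinkler's children: Cloudy.
Parents of each child, excluding Sprinkler:
  parents(Cloudy) \ {Sprinkler} = {Dew, Rain, WetGrass, Wind}.
MB(Sprinkler) = {Cloudy, Dew, Evap, Fog, Rain, WetGrass, Wind}.
Humidity is neither a parent, child, nor co-parent of Sprinkler, so it does not belong.

Humidity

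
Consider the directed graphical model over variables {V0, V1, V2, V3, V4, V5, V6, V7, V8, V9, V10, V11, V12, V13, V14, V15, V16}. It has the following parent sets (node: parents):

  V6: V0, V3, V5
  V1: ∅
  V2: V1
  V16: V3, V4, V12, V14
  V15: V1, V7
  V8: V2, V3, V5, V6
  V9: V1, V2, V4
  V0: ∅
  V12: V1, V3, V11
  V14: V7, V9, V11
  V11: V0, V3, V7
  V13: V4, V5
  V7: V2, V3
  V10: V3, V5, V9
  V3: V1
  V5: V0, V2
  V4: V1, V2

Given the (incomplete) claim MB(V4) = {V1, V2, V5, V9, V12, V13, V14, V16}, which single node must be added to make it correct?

V3

The Markov blanket of a node is its parents, its children, and the other parents of its children.
Parents of V4: V1, V2.
V4's children: V9, V13, V16.
Other parents of V4's children:
  V9: V1, V2
  V13: V5
  V16: V3, V12, V14
MB(V4) = {V1, V2, V3, V5, V9, V12, V13, V14, V16}.
Comparing with the claimed set, V3 is missing.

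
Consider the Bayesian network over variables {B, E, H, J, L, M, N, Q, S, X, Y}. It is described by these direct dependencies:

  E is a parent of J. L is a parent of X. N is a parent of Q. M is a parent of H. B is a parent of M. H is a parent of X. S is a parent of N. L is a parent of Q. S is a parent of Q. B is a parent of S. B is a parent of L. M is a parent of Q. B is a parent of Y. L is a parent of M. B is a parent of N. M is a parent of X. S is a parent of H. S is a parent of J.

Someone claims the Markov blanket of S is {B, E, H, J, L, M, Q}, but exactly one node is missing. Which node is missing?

The Markov blanket of a node is its parents, its children, and the other parents of its children.
Ch(S) = {H, J, N, Q}.
Pa(S) = {B}.
For each child, the remaining parents (spouses of S):
  N: B
  J: E
  Q: L, M, N
  H: M
MB(S) = {B, E, H, J, L, M, N, Q}.
Comparing with the claimed set, N is missing.

N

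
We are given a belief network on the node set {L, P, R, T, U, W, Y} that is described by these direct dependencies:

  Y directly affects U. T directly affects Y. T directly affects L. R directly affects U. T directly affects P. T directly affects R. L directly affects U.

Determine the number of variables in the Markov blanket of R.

Recall MB(v) = parents ∪ children ∪ spouses, where spouses are the other parents of v's children.
R has child U.
Parents of R: T.
Co-parents of R (other parents of its children):
  parents(U) \ {R} = {L, Y}.
MB(R) = {L, T, U, Y}, which has 4 nodes.

4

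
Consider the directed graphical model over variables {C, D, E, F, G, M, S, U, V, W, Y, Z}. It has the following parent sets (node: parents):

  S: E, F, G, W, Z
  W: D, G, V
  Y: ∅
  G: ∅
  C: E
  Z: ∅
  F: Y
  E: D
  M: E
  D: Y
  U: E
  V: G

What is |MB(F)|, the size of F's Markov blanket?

6

Recall MB(v) = parents ∪ children ∪ spouses, where spouses are the other parents of v's children.
F's parents: Y.
F's children: S.
Co-parents of F (other parents of its children):
  S: E, G, W, Z
MB(F) = {E, G, S, W, Y, Z}, which has 6 nodes.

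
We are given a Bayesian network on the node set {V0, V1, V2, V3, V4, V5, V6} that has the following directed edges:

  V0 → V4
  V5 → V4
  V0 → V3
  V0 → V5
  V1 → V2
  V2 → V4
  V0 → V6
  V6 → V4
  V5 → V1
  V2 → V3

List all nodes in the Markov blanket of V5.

V5's parents: V0.
V5's children: V1, V4.
Co-parents of V5 (other parents of its children):
  V1: no additional parents.
  V4's other parents are V0, V2, V6.
So the Markov blanket of V5 is {V0, V1, V2, V4, V6}.

{V0, V1, V2, V4, V6}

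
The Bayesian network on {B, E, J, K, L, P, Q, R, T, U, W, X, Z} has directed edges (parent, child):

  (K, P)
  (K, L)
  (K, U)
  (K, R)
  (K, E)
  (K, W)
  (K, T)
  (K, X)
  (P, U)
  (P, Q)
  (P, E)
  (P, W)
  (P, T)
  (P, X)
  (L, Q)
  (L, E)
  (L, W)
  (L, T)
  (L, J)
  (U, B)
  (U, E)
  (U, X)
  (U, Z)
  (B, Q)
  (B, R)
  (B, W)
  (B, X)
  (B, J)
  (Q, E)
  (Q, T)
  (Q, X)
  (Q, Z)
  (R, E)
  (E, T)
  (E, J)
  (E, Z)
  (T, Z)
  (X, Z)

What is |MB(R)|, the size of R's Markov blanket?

7

R has parents B, K.
R has child E.
Co-parents of R (other parents of its children):
  E: K, L, P, Q, U
MB(R) = {B, E, K, L, P, Q, U}, which has 7 nodes.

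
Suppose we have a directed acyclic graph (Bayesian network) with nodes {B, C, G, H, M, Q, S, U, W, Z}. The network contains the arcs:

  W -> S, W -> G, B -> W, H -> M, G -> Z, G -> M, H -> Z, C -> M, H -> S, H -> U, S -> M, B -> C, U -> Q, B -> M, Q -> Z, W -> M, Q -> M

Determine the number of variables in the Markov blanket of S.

7

By definition, MB(S) is built from S's parents, S's children, and the co-parents of S.
Parents of S: H, W.
Ch(S) = {M}.
Other parents of S's children:
  M also has parents B, C, G, H, Q, W.
MB(S) = {B, C, G, H, M, Q, W}, which has 7 nodes.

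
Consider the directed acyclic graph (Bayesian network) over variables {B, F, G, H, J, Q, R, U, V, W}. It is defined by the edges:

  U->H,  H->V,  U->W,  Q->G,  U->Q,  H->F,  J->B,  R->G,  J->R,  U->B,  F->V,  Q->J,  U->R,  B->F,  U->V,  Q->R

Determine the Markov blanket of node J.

{B, Q, R, U}

By definition, MB(J) is built from J's parents, J's children, and the co-parents of J.
J has parent Q.
J has children B, R.
For each child, the remaining parents (spouses of J):
  R's other parents are Q, U.
  B also has parent U.
So the Markov blanket of J is {B, Q, R, U}.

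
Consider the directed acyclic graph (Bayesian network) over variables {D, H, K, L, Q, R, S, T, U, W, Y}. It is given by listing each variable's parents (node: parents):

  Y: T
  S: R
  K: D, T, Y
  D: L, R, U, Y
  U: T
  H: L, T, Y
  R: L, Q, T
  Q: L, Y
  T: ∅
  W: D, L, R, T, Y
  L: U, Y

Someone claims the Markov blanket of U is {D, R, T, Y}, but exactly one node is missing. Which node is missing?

By definition, MB(U) is built from U's parents, U's children, and the co-parents of U.
U has children D, L.
U's parents: T.
Parents of each child, excluding U:
  L: Y
  D: L, R, Y
MB(U) = {D, L, R, T, Y}.
Comparing with the claimed set, L is missing.

L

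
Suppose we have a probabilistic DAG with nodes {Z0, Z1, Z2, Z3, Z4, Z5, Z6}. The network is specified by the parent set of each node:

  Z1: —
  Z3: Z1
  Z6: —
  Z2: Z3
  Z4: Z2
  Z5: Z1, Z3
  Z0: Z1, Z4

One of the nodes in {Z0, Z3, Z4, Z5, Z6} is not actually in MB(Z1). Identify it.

Z6

Parents of Z1: none.
Z1's children: Z0, Z3, Z5.
For each child, the remaining parents (spouses of Z1):
  Z3: no additional parents.
  parents(Z5) \ {Z1} = {Z3}.
  parents(Z0) \ {Z1} = {Z4}.
MB(Z1) = {Z0, Z3, Z4, Z5}.
Z6 is neither a parent, child, nor co-parent of Z1, so it does not belong.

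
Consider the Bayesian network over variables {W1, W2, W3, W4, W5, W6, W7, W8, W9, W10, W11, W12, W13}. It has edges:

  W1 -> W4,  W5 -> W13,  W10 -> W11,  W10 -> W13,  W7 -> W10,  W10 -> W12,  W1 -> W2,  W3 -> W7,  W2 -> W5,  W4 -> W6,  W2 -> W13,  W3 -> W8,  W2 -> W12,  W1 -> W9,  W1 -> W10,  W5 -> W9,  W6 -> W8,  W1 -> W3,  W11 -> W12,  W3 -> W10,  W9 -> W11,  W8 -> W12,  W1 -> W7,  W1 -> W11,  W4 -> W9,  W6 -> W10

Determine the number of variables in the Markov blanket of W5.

W5's parents: W2.
W5's children: W9, W13.
Co-parents of W5 (other parents of its children):
  parents(W9) \ {W5} = {W1, W4}.
  parents(W13) \ {W5} = {W2, W10}.
MB(W5) = {W1, W2, W4, W9, W10, W13}, which has 6 nodes.

6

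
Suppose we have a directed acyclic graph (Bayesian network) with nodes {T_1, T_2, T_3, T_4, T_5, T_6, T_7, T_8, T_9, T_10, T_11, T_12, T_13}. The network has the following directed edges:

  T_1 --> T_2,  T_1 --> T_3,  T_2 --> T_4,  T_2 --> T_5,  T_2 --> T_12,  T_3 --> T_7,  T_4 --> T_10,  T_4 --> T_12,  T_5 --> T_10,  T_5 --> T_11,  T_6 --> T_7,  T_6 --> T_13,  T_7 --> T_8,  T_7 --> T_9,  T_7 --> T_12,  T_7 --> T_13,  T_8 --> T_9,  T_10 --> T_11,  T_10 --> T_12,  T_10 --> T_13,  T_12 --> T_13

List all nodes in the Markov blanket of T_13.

T_13's parents: T_6, T_7, T_10, T_12.
T_13's children: none.
T_13 has no children, so there are no co-parents.
So the Markov blanket of T_13 is {T_6, T_7, T_10, T_12}.

{T_6, T_7, T_10, T_12}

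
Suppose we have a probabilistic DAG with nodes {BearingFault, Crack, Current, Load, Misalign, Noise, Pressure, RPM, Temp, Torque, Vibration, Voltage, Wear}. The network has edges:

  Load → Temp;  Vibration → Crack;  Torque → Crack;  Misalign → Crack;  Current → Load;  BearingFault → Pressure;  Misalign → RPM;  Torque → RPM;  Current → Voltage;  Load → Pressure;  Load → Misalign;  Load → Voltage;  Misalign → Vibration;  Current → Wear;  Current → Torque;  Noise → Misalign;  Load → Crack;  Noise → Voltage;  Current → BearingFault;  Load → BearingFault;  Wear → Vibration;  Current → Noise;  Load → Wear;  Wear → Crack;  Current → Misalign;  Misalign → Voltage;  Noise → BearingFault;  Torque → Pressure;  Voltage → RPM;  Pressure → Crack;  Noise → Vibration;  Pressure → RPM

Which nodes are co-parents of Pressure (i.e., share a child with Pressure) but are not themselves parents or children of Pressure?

{Misalign, Vibration, Voltage, Wear}

Children of Pressure: Crack, RPM.
  RPM: Misalign, Torque, Voltage
  Crack: Load, Misalign, Torque, Vibration, Wear
Excluding nodes already adjacent to Pressure (BearingFault, Crack, Load, RPM, Torque), the co-parent-only contribution is {Misalign, Vibration, Voltage, Wear}.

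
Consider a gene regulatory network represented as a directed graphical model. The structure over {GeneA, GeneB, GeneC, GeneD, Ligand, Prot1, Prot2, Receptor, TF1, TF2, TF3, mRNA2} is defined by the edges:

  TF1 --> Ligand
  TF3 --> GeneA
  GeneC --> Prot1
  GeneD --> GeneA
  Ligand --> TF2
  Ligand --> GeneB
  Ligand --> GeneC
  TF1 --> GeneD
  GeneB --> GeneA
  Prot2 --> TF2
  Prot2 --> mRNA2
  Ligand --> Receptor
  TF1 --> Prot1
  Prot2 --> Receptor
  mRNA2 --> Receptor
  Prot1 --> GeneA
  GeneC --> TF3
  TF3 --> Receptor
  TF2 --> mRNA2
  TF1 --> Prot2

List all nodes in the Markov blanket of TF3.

{GeneA, GeneB, GeneC, GeneD, Ligand, Prot1, Prot2, Receptor, mRNA2}

A node's Markov blanket = Pa ∪ Ch ∪ (parents of Ch other than the node itself).
TF3 has children GeneA, Receptor.
Pa(TF3) = {GeneC}.
Co-parents of TF3 (other parents of its children):
  GeneA: GeneB, GeneD, Prot1
  Receptor: Ligand, Prot2, mRNA2
Taking the union gives {GeneA, GeneB, GeneC, GeneD, Ligand, Prot1, Prot2, Receptor, mRNA2}.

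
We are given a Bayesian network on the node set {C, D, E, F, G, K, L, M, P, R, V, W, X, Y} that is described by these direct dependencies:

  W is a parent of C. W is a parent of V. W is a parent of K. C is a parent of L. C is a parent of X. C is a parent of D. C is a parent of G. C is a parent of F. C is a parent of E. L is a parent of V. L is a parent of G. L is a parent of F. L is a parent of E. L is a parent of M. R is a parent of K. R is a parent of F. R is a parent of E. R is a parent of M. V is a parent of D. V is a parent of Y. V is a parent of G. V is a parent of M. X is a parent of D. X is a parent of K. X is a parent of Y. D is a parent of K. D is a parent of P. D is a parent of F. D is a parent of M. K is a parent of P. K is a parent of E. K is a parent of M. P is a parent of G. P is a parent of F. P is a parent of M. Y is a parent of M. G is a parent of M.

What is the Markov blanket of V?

Recall MB(v) = parents ∪ children ∪ spouses, where spouses are the other parents of v's children.
V's children: D, G, M, Y.
Parents of V: L, W.
Other parents of V's children:
  D: C, X
  Y: X
  G: C, L, P
  M: D, G, K, L, P, R, Y
Taking the union gives {C, D, G, K, L, M, P, R, W, X, Y}.

{C, D, G, K, L, M, P, R, W, X, Y}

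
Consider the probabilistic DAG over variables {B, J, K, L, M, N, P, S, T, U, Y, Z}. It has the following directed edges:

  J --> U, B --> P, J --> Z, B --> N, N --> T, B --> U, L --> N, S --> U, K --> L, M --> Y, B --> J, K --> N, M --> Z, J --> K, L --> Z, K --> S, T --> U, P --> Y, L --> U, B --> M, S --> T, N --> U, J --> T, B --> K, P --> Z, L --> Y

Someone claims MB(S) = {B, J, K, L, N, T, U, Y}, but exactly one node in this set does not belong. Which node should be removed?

The Markov blanket of a node is its parents, its children, and the other parents of its children.
S's parents: K.
S has children T, U.
Other parents of S's children:
  T also has parents J, N.
  U's other parents are B, J, L, N, T.
MB(S) = {B, J, K, L, N, T, U}.
Y is neither a parent, child, nor co-parent of S, so it does not belong.

Y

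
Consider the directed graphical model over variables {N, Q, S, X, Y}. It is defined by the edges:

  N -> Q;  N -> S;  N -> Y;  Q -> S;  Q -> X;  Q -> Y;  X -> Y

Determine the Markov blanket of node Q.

{N, S, X, Y}

Recall MB(v) = parents ∪ children ∪ spouses, where spouses are the other parents of v's children.
Q's parents: N.
Q has children S, X, Y.
For each child, the remaining parents (spouses of Q):
  S also has parent N.
  X: no additional parents.
  parents(Y) \ {Q} = {N, X}.
Taking the union gives {N, S, X, Y}.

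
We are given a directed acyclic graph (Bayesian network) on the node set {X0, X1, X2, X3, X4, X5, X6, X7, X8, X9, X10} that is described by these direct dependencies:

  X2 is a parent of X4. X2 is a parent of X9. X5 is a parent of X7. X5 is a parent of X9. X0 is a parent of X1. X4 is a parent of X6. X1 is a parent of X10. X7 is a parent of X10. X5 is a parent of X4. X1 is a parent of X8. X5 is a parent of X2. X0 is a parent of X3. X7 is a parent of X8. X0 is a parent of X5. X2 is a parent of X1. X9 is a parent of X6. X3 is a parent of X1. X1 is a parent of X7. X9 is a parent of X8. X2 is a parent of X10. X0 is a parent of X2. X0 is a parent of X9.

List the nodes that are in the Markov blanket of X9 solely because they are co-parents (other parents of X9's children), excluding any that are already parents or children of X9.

{X1, X4, X7}

Children of X9: X6, X8.
  parents(X8) \ {X9} = {X1, X7}.
  X6's other parent is X4.
Excluding nodes already adjacent to X9 (X0, X2, X5, X6, X8), the co-parent-only contribution is {X1, X4, X7}.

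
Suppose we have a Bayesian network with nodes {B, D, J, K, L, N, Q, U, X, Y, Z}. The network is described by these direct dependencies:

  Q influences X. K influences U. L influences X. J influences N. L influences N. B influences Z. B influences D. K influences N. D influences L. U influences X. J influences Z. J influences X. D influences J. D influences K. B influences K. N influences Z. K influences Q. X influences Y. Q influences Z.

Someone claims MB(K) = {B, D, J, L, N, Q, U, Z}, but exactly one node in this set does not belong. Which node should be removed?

Children of K: N, Q, U.
K's parents: B, D.
Co-parents of K (other parents of its children):
  N: J, L
  Q: —
  U: —
MB(K) = {B, D, J, L, N, Q, U}.
Z is neither a parent, child, nor co-parent of K, so it does not belong.

Z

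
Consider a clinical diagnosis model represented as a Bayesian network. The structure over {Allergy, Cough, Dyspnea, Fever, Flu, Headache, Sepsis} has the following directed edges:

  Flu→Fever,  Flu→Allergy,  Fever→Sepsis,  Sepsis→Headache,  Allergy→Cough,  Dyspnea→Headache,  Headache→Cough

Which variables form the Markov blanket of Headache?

By definition, MB(Headache) is built from Headache's parents, Headache's children, and the co-parents of Headache.
Ch(Headache) = {Cough}.
Headache has parents Dyspnea, Sepsis.
Other parents of Headache's children:
  Cough also has parent Allergy.
So the Markov blanket of Headache is {Allergy, Cough, Dyspnea, Sepsis}.

{Allergy, Cough, Dyspnea, Sepsis}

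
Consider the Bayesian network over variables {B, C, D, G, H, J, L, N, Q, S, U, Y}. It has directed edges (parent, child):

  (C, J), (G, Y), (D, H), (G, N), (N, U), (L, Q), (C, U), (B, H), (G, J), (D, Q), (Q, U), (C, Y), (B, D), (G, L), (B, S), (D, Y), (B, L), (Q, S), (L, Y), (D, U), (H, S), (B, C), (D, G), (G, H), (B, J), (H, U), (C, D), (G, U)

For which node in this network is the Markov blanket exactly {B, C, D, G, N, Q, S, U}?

H

The target node must have every member of {B, C, D, G, N, Q, S, U} as a parent, child, or co-parent, and no others.
Parents of H: B, D, G; children: S, U; co-parents: B, C, D, G, N, Q.
These exactly cover the given set, so the node is H.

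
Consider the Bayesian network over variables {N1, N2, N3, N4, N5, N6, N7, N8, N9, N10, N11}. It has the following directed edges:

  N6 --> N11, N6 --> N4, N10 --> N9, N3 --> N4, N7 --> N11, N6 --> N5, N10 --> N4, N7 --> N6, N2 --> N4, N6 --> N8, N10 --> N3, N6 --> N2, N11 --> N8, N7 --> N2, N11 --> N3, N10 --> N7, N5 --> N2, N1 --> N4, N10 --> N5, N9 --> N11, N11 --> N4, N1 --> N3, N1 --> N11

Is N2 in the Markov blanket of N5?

N2 is a child of N5.
So N2 ∈ MB(N5).

Yes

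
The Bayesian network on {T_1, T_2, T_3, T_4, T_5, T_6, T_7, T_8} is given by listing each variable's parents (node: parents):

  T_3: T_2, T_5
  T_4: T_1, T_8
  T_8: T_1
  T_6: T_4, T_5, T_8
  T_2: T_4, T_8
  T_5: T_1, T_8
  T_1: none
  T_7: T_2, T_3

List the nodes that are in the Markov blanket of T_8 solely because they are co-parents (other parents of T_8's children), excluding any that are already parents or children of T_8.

{}

Children of T_8: T_2, T_4, T_5, T_6.
  T_4: T_1
  T_5: T_1
  T_2: T_4
  T_6: T_4, T_5
Excluding nodes already adjacent to T_8 (T_1, T_2, T_4, T_5, T_6), the co-parent-only contribution is {}.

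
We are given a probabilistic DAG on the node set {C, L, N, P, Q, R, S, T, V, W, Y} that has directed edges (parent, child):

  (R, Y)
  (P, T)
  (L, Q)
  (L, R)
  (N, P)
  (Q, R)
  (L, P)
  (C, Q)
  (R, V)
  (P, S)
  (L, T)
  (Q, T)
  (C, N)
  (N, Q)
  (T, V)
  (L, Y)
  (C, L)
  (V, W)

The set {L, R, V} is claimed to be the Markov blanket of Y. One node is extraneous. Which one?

V

Recall MB(v) = parents ∪ children ∪ spouses, where spouses are the other parents of v's children.
Children of Y: none.
Y's parents: L, R.
Y has no children, so there are no co-parents.
MB(Y) = {L, R}.
V is neither a parent, child, nor co-parent of Y, so it does not belong.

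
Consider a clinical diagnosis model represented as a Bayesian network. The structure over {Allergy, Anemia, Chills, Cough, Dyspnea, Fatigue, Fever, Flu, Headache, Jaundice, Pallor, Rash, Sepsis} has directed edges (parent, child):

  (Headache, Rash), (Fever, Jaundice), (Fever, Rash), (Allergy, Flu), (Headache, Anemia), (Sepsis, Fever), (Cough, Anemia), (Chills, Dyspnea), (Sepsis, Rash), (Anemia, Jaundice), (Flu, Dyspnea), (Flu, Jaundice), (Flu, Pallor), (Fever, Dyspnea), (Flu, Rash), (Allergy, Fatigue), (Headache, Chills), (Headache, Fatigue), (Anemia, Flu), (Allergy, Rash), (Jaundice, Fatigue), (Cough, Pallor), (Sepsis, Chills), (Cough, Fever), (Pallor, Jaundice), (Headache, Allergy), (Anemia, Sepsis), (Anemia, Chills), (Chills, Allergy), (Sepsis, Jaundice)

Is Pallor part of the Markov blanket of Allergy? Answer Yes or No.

No

Allergy's children: Fatigue, Flu, Rash.
Parents of Allergy: Chills, Headache.
For each child, the remaining parents (spouses of Allergy):
  parents(Flu) \ {Allergy} = {Anemia}.
  parents(Fatigue) \ {Allergy} = {Headache, Jaundice}.
  Rash's other parents are Fever, Flu, Headache, Sepsis.
MB(Allergy) = {Anemia, Chills, Fatigue, Fever, Flu, Headache, Jaundice, Rash, Sepsis}; Pallor is not in this set.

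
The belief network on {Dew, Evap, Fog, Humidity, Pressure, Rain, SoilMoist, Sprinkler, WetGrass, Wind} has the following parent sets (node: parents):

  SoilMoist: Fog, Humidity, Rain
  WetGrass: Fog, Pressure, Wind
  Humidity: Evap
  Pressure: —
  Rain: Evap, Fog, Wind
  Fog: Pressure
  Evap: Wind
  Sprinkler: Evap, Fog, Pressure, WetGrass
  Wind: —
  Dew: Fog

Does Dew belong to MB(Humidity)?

No

Parents of Humidity: Evap.
Ch(Humidity) = {SoilMoist}.
For each child, the remaining parents (spouses of Humidity):
  SoilMoist also has parents Fog, Rain.
MB(Humidity) = {Evap, Fog, Rain, SoilMoist}; Dew is not in this set.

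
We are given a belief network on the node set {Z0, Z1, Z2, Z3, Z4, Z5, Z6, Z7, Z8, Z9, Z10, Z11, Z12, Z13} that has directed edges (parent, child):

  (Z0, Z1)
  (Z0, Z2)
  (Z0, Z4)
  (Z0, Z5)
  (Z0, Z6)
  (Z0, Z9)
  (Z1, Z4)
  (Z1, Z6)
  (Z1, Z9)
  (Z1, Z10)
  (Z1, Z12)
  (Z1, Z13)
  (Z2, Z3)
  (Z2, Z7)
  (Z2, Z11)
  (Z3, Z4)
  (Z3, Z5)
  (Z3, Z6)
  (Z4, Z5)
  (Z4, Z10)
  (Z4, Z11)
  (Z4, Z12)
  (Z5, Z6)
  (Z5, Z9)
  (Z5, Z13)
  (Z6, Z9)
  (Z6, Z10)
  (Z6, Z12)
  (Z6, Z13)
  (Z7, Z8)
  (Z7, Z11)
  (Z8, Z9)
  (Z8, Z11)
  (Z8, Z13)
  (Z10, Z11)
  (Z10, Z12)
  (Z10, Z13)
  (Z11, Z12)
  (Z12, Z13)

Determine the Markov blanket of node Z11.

By definition, MB(Z11) is built from Z11's parents, Z11's children, and the co-parents of Z11.
Z11 has parents Z2, Z4, Z7, Z8, Z10.
Z11 has child Z12.
Co-parents of Z11 (other parents of its children):
  Z12's other parents are Z1, Z4, Z6, Z10.
MB(Z11) = {Z1, Z2, Z4, Z6, Z7, Z8, Z10, Z12}.

{Z1, Z2, Z4, Z6, Z7, Z8, Z10, Z12}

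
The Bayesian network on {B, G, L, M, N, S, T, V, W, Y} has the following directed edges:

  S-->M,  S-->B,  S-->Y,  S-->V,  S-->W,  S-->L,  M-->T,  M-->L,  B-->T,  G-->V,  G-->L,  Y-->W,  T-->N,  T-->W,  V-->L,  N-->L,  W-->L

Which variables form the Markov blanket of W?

{G, L, M, N, S, T, V, Y}

A node's Markov blanket = Pa ∪ Ch ∪ (parents of Ch other than the node itself).
Pa(W) = {S, T, Y}.
Children of W: L.
Other parents of W's children:
  parents(L) \ {W} = {G, M, N, S, V}.
Union: {S, T, Y} ∪ {L} ∪ {G, M, N, S, V} = {G, L, M, N, S, T, V, Y}.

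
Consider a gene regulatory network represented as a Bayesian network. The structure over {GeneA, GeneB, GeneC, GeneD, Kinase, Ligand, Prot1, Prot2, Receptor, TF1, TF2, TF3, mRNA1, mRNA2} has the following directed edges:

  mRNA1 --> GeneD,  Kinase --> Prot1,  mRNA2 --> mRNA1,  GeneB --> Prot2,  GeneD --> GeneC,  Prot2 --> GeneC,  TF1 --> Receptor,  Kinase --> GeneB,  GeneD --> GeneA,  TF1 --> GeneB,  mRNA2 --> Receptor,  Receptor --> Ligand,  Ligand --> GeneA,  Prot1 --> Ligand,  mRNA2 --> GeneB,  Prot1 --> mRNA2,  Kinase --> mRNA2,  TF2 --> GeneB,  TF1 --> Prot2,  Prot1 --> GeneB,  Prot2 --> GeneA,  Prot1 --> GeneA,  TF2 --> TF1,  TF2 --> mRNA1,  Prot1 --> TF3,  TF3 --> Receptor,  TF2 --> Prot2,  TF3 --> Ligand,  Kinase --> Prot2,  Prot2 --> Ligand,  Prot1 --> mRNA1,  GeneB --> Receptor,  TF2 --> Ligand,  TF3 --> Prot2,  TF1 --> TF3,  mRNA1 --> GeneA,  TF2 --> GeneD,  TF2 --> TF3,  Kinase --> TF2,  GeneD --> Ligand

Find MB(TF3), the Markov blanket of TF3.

A node's Markov blanket = Pa ∪ Ch ∪ (parents of Ch other than the node itself).
Pa(TF3) = {Prot1, TF1, TF2}.
TF3's children: Ligand, Prot2, Receptor.
Parents of each child, excluding TF3:
  parents(Prot2) \ {TF3} = {GeneB, Kinase, TF1, TF2}.
  Receptor's other parents are GeneB, TF1, mRNA2.
  parents(Ligand) \ {TF3} = {GeneD, Prot1, Prot2, Receptor, TF2}.
Union: {Prot1, TF1, TF2} ∪ {Ligand, Prot2, Receptor} ∪ {GeneB, GeneD, Kinase, Prot1, Prot2, Receptor, TF1, TF2, mRNA2} = {GeneB, GeneD, Kinase, Ligand, Prot1, Prot2, Receptor, TF1, TF2, mRNA2}.

{GeneB, GeneD, Kinase, Ligand, Prot1, Prot2, Receptor, TF1, TF2, mRNA2}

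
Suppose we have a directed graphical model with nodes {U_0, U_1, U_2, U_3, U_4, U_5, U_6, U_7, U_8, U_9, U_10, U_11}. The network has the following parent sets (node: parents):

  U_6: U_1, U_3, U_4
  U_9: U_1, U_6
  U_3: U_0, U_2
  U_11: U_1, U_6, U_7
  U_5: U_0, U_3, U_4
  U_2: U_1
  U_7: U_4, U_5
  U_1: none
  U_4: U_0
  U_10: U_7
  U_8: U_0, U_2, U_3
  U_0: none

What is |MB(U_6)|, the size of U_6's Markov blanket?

6

By definition, MB(U_6) is built from U_6's parents, U_6's children, and the co-parents of U_6.
U_6 has parents U_1, U_3, U_4.
U_6 has children U_9, U_11.
Other parents of U_6's children:
  parents(U_9) \ {U_6} = {U_1}.
  U_11's other parents are U_1, U_7.
MB(U_6) = {U_1, U_3, U_4, U_7, U_9, U_11}, which has 6 nodes.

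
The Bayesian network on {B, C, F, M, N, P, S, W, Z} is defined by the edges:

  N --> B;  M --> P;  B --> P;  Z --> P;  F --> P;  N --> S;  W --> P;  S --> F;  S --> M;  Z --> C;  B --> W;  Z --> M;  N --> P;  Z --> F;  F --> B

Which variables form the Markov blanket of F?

Recall MB(v) = parents ∪ children ∪ spouses, where spouses are the other parents of v's children.
F's parents: S, Z.
F has children B, P.
Other parents of F's children:
  B: N
  P: B, M, N, W, Z
Union: {S, Z} ∪ {B, P} ∪ {B, M, N, W, Z} = {B, M, N, P, S, W, Z}.

{B, M, N, P, S, W, Z}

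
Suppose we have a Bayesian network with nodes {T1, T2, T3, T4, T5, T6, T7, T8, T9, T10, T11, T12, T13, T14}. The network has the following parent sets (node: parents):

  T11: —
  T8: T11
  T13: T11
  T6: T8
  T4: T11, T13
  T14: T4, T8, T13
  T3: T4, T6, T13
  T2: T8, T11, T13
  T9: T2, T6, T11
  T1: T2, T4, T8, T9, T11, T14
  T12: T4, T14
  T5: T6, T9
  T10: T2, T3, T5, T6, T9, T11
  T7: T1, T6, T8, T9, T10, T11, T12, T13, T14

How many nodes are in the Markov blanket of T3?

Recall MB(v) = parents ∪ children ∪ spouses, where spouses are the other parents of v's children.
Ch(T3) = {T10}.
Parents of T3: T4, T6, T13.
Other parents of T3's children:
  T10: T2, T5, T6, T9, T11
MB(T3) = {T2, T4, T5, T6, T9, T10, T11, T13}, which has 8 nodes.

8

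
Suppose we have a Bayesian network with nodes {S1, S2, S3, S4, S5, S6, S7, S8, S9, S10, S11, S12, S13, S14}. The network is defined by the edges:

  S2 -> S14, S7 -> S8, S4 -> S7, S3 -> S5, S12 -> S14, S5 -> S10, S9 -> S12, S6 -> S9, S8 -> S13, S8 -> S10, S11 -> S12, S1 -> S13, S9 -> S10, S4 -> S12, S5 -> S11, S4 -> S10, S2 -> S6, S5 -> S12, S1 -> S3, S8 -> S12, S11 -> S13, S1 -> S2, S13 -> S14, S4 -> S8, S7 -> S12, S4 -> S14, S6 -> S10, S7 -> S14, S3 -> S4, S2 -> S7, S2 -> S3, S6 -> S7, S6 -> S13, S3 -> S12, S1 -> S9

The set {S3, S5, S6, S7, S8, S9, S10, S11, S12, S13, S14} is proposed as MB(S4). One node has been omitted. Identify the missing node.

The Markov blanket of a node is its parents, its children, and the other parents of its children.
Parents of S4: S3.
S4's children: S7, S8, S10, S12, S14.
For each child, the remaining parents (spouses of S4):
  S7's other parents are S2, S6.
  S8 also has parent S7.
  parents(S10) \ {S4} = {S5, S6, S8, S9}.
  parents(S12) \ {S4} = {S3, S5, S7, S8, S9, S11}.
  parents(S14) \ {S4} = {S2, S7, S12, S13}.
MB(S4) = {S2, S3, S5, S6, S7, S8, S9, S10, S11, S12, S13, S14}.
Comparing with the claimed set, S2 is missing.

S2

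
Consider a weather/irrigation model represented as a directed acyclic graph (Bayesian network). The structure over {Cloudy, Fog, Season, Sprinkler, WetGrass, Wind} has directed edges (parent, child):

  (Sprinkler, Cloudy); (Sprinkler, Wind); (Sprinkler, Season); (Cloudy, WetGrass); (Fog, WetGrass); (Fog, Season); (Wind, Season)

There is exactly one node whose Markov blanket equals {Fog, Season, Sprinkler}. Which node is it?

The target node must have every member of {Fog, Season, Sprinkler} as a parent, child, or co-parent, and no others.
Parents of Wind: Sprinkler; children: Season; co-parents: Fog, Sprinkler.
These exactly cover the given set, so the node is Wind.

Wind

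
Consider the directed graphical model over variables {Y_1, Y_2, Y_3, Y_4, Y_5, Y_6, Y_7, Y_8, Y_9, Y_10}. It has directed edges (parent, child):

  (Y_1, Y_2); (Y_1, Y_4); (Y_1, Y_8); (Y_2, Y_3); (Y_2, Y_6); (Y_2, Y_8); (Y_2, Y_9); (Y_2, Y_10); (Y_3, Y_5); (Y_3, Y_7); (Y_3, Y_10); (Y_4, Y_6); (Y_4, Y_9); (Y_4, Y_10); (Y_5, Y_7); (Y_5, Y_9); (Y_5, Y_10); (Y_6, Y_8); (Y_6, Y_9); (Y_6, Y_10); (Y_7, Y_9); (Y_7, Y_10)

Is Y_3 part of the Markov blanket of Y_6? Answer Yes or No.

Yes

Y_3 is a co-parent of Y_6: both are parents of Y_10.
So Y_3 ∈ MB(Y_6).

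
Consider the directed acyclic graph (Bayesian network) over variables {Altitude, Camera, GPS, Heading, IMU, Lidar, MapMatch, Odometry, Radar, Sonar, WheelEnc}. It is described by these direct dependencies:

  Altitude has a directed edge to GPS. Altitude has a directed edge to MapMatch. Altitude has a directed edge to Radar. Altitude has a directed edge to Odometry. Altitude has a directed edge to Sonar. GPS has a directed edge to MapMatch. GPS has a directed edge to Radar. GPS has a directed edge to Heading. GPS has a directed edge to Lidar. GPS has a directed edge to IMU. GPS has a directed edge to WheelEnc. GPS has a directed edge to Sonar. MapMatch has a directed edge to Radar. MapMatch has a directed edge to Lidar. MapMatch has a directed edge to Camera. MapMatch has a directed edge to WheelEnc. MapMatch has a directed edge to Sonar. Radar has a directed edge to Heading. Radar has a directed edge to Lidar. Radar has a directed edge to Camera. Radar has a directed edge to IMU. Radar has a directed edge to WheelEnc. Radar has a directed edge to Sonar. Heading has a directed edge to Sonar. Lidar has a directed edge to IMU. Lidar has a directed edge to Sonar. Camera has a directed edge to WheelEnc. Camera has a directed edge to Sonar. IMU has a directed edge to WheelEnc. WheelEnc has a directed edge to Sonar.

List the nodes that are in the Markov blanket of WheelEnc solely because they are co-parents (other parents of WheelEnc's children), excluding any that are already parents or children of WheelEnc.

Children of WheelEnc: Sonar.
  Sonar: Altitude, Camera, GPS, Heading, Lidar, MapMatch, Radar
Excluding nodes already adjacent to WheelEnc (Camera, GPS, IMU, MapMatch, Radar, Sonar), the co-parent-only contribution is {Altitude, Heading, Lidar}.

{Altitude, Heading, Lidar}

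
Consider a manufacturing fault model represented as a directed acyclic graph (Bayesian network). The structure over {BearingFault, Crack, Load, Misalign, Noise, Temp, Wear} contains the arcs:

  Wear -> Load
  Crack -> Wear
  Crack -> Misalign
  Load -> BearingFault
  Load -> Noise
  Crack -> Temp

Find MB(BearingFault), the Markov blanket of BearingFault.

The Markov blanket of a node is its parents, its children, and the other parents of its children.
BearingFault has parent Load.
BearingFault's children: none.
With no children, BearingFault has no spouses; the co-parent set is empty.
Union: {Load} ∪ {} ∪ {} = {Load}.

{Load}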